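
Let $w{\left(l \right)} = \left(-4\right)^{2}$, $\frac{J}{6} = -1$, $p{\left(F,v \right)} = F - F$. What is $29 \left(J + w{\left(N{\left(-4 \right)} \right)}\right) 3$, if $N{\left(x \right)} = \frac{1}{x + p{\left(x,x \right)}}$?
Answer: $870$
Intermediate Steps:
$p{\left(F,v \right)} = 0$
$N{\left(x \right)} = \frac{1}{x}$ ($N{\left(x \right)} = \frac{1}{x + 0} = \frac{1}{x}$)
$J = -6$ ($J = 6 \left(-1\right) = -6$)
$w{\left(l \right)} = 16$
$29 \left(J + w{\left(N{\left(-4 \right)} \right)}\right) 3 = 29 \left(-6 + 16\right) 3 = 29 \cdot 10 \cdot 3 = 29 \cdot 30 = 870$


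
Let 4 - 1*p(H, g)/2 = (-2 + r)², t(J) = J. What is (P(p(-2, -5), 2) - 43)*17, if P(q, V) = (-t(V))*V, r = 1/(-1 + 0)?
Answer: -799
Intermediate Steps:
r = -1 (r = 1/(-1) = -1)
p(H, g) = -10 (p(H, g) = 8 - 2*(-2 - 1)² = 8 - 2*(-3)² = 8 - 2*9 = 8 - 18 = -10)
P(q, V) = -V² (P(q, V) = (-V)*V = -V²)
(P(p(-2, -5), 2) - 43)*17 = (-1*2² - 43)*17 = (-1*4 - 43)*17 = (-4 - 43)*17 = -47*17 = -799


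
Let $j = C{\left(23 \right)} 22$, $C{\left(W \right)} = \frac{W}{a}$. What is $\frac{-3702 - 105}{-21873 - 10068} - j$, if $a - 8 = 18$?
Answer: $- \frac{22882}{1183} \approx -19.342$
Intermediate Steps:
$a = 26$ ($a = 8 + 18 = 26$)
$C{\left(W \right)} = \frac{W}{26}$
$j = \frac{253}{13}$ ($j = \frac{1}{26} \cdot 23 \cdot 22 = \frac{23}{26} \cdot 22 = \frac{253}{13} \approx 19.462$)
$\frac{-3702 - 105}{-21873 - 10068} - j = \frac{-3702 - 105}{-21873 - 10068} - \frac{253}{13} = - \frac{3807}{-31941} - \frac{253}{13} = \left(-3807\right) \left(- \frac{1}{31941}\right) - \frac{253}{13} = \frac{141}{1183} - \frac{253}{13} = - \frac{22882}{1183}$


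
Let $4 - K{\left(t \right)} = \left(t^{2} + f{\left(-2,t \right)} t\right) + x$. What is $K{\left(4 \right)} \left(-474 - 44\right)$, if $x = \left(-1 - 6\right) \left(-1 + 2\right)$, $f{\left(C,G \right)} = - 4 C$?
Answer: $19166$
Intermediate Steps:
$x = -7$ ($x = \left(-7\right) 1 = -7$)
$K{\left(t \right)} = 11 - t^{2} - 8 t$ ($K{\left(t \right)} = 4 - \left(\left(t^{2} + \left(-4\right) \left(-2\right) t\right) - 7\right) = 4 - \left(\left(t^{2} + 8 t\right) - 7\right) = 4 - \left(-7 + t^{2} + 8 t\right) = 11 - t^{2} - 8 t$)
$K{\left(4 \right)} \left(-474 - 44\right) = \left(11 - 4^{2} - 32\right) \left(-474 - 44\right) = \left(11 - 16 - 32\right) \left(-518\right) = \left(-37\right) \left(-518\right) = 19166$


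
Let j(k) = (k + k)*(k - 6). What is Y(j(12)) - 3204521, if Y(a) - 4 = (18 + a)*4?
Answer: -3203869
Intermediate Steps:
j(k) = 2*k*(-6 + k) (j(k) = (2*k)*(-6 + k) = 2*k*(-6 + k))
Y(a) = 76 + 4*a (Y(a) = 4 + (18 + a)*4 = 4 + (72 + 4*a) = 76 + 4*a)
Y(j(12)) - 3204521 = (76 + 4*(2*12*(-6 + 12))) - 3204521 = (76 + 4*(2*12*6)) - 3204521 = (76 + 4*144) - 3204521 = (76 + 576) - 3204521 = 652 - 3204521 = -3203869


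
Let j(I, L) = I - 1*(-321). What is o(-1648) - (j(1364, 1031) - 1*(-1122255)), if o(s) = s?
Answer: -1125588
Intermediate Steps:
j(I, L) = 321 + I (j(I, L) = I + 321 = 321 + I)
o(-1648) - (j(1364, 1031) - 1*(-1122255)) = -1648 - ((321 + 1364) - 1*(-1122255)) = -1648 - (1685 + 1122255) = -1648 - 1*1123940 = -1648 - 1123940 = -1125588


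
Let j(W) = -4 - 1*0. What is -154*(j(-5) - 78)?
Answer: 12628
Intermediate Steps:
j(W) = -4 (j(W) = -4 + 0 = -4)
-154*(j(-5) - 78) = -154*(-4 - 78) = -154*(-82) = 12628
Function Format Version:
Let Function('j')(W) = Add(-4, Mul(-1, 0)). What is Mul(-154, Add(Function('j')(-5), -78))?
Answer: 12628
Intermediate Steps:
Function('j')(W) = -4 (Function('j')(W) = Add(-4, 0) = -4)
Mul(-154, Add(Function('j')(-5), -78)) = Mul(-154, Add(-4, -78)) = Mul(-154, -82) = 12628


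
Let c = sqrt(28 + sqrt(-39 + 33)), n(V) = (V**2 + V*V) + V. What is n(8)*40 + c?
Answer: 5440 + sqrt(28 + I*sqrt(6)) ≈ 5445.3 + 0.23123*I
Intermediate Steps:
n(V) = V + 2*V**2 (n(V) = (V**2 + V**2) + V = 2*V**2 + V = V + 2*V**2)
c = sqrt(28 + I*sqrt(6)) (c = sqrt(28 + sqrt(-6)) = sqrt(28 + I*sqrt(6)) ≈ 5.2966 + 0.23123*I)
n(8)*40 + c = (8*(1 + 2*8))*40 + sqrt(28 + I*sqrt(6)) = (8*(1 + 16))*40 + sqrt(28 + I*sqrt(6)) = (8*17)*40 + sqrt(28 + I*sqrt(6)) = 136*40 + sqrt(28 + I*sqrt(6)) = 5440 + sqrt(28 + I*sqrt(6))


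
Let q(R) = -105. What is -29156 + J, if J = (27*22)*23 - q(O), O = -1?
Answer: -15389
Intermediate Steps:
J = 13767 (J = (27*22)*23 - 1*(-105) = 594*23 + 105 = 13662 + 105 = 13767)
-29156 + J = -29156 + 13767 = -15389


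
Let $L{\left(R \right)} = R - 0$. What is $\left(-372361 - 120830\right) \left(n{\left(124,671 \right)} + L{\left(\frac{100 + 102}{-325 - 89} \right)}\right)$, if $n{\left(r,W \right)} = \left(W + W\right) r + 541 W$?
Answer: $- \frac{6005402243968}{23} \approx -2.611 \cdot 10^{11}$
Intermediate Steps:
$n{\left(r,W \right)} = 541 W + 2 W r$ ($n{\left(r,W \right)} = 2 W r + 541 W = 541 W + 2 W r$)
$L{\left(R \right)} = R$ ($L{\left(R \right)} = R + 0 = R$)
$\left(-372361 - 120830\right) \left(n{\left(124,671 \right)} + L{\left(\frac{100 + 102}{-325 - 89} \right)}\right) = \left(-372361 - 120830\right) \left(671 \left(541 + 2 \cdot 124\right) + \frac{100 + 102}{-325 - 89}\right) = - 493191 \left(671 \left(541 + 248\right) + \frac{202}{-414}\right) = - 493191 \left(671 \cdot 789 + 202 \left(- \frac{1}{414}\right)\right) = - 493191 \left(529419 - \frac{101}{207}\right) = \left(-493191\right) \frac{109589632}{207} = - \frac{6005402243968}{23}$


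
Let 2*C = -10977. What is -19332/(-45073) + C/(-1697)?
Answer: 560379129/152977762 ≈ 3.6631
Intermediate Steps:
C = -10977/2 (C = (½)*(-10977) = -10977/2 ≈ -5488.5)
-19332/(-45073) + C/(-1697) = -19332/(-45073) - 10977/2/(-1697) = -19332*(-1/45073) - 10977/2*(-1/1697) = 19332/45073 + 10977/3394 = 560379129/152977762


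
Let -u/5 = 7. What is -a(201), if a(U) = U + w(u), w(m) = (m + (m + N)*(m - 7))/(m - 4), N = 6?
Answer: -512/3 ≈ -170.67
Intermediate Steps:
u = -35 (u = -5*7 = -35)
w(m) = (m + (-7 + m)*(6 + m))/(-4 + m) (w(m) = (m + (m + 6)*(m - 7))/(m - 4) = (m + (6 + m)*(-7 + m))/(-4 + m) = (m + (-7 + m)*(6 + m))/(-4 + m))
a(U) = -91/3 + U (a(U) = U + (-42 + (-35)²)/(-4 - 35) = U + (-42 + 1225)/(-39) = U - 1/39*1183 = U - 91/3 = -91/3 + U)
-a(201) = -(-91/3 + 201) = -1*512/3 = -512/3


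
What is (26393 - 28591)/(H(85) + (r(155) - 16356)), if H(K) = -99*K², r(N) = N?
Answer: 1099/365738 ≈ 0.0030049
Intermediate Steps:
(26393 - 28591)/(H(85) + (r(155) - 16356)) = (26393 - 28591)/(-99*85² + (155 - 16356)) = -2198/(-99*7225 - 16201) = -2198/(-715275 - 16201) = -2198/(-731476) = -2198*(-1/731476) = 1099/365738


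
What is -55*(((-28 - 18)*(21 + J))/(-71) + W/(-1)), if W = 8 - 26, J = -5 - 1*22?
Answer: -55110/71 ≈ -776.20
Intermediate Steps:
J = -27 (J = -5 - 22 = -27)
W = -18
-55*(((-28 - 18)*(21 + J))/(-71) + W/(-1)) = -55*(((-28 - 18)*(21 - 27))/(-71) - 18/(-1)) = -55*(-46*(-6)*(-1/71) - 18*(-1)) = -55*(276*(-1/71) + 18) = -55*(-276/71 + 18) = -55*1002/71 = -55110/71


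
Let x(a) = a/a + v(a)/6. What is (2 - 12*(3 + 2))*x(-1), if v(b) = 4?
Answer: -290/3 ≈ -96.667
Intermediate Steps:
x(a) = 5/3 (x(a) = a/a + 4/6 = 1 + 4*(⅙) = 1 + ⅔ = 5/3)
(2 - 12*(3 + 2))*x(-1) = (2 - 12*(3 + 2))*(5/3) = (2 - 12*5)*(5/3) = (2 - 60)*(5/3) = -58*5/3 = -290/3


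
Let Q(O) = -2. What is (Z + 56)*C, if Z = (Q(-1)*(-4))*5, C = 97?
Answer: 9312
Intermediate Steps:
Z = 40 (Z = -2*(-4)*5 = 8*5 = 40)
(Z + 56)*C = (40 + 56)*97 = 96*97 = 9312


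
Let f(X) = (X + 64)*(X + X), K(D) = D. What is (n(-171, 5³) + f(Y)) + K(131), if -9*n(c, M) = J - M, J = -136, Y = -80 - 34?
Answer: 11560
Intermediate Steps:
Y = -114
f(X) = 2*X*(64 + X) (f(X) = (64 + X)*(2*X) = 2*X*(64 + X))
n(c, M) = 136/9 + M/9 (n(c, M) = -(-136 - M)/9 = 136/9 + M/9)
(n(-171, 5³) + f(Y)) + K(131) = ((136/9 + (⅑)*5³) + 2*(-114)*(64 - 114)) + 131 = ((136/9 + (⅑)*125) + 2*(-114)*(-50)) + 131 = ((136/9 + 125/9) + 11400) + 131 = (29 + 11400) + 131 = 11429 + 131 = 11560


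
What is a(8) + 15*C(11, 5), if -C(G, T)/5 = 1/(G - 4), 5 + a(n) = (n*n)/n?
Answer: -54/7 ≈ -7.7143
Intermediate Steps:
a(n) = -5 + n (a(n) = -5 + (n*n)/n = -5 + n²/n = -5 + n)
C(G, T) = -5/(-4 + G) (C(G, T) = -5/(G - 4) = -5/(-4 + G))
a(8) + 15*C(11, 5) = (-5 + 8) + 15*(-5/(-4 + 11)) = 3 + 15*(-5/7) = 3 - 75/7 = -54/7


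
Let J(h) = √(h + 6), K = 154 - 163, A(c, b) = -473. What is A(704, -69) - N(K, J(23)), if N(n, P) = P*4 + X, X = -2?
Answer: -471 - 4*√29 ≈ -492.54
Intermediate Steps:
K = -9
J(h) = √(6 + h)
N(n, P) = -2 + 4*P (N(n, P) = P*4 - 2 = 4*P - 2 = -2 + 4*P)
A(704, -69) - N(K, J(23)) = -473 - (-2 + 4*√(6 + 23)) = -473 - (-2 + 4*√29) = -473 + (2 - 4*√29) = -471 - 4*√29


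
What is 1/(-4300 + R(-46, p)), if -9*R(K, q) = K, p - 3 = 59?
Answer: -9/38654 ≈ -0.00023283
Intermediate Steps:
p = 62 (p = 3 + 59 = 62)
R(K, q) = -K/9
1/(-4300 + R(-46, p)) = 1/(-4300 - 1/9*(-46)) = 1/(-4300 + 46/9) = 1/(-38654/9) = -9/38654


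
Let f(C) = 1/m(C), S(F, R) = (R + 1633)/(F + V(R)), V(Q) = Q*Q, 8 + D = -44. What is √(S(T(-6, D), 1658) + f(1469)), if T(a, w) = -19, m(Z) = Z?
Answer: 8*√53165597832295/1346066735 ≈ 0.043335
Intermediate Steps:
D = -52 (D = -8 - 44 = -52)
V(Q) = Q²
S(F, R) = (1633 + R)/(F + R²) (S(F, R) = (R + 1633)/(F + R²) = (1633 + R)/(F + R²))
f(C) = 1/C
√(S(T(-6, D), 1658) + f(1469)) = √((1633 + 1658)/(-19 + 1658²) + 1/1469) = √(3291/(-19 + 2748964) + 1/1469) = √(3291/2748945 + 1/1469) = √((1/2748945)*3291 + 1/1469) = √(1097/916315 + 1/1469) = √(2527808/1346066735) = 8*√53165597832295/1346066735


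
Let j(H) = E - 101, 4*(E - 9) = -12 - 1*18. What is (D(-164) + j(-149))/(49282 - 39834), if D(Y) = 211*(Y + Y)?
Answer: -138615/18896 ≈ -7.3357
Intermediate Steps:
D(Y) = 422*Y (D(Y) = 211*(2*Y) = 422*Y)
E = 3/2 (E = 9 + (-12 - 1*18)/4 = 9 + (-12 - 18)/4 = 9 + (¼)*(-30) = 9 - 15/2 = 3/2 ≈ 1.5000)
j(H) = -199/2 (j(H) = 3/2 - 101 = -199/2)
(D(-164) + j(-149))/(49282 - 39834) = (422*(-164) - 199/2)/(49282 - 39834) = (-69208 - 199/2)/9448 = -138615/2*1/9448 = -138615/18896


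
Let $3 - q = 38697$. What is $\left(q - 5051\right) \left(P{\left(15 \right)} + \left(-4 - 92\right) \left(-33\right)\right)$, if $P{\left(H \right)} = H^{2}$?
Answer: $-148426785$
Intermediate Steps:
$q = -38694$ ($q = 3 - 38697 = -38694$)
$\left(q - 5051\right) \left(P{\left(15 \right)} + \left(-4 - 92\right) \left(-33\right)\right) = \left(-38694 - 5051\right) \left(15^{2} + \left(-4 - 92\right) \left(-33\right)\right) = - 43745 \left(225 - -3168\right) = - 43745 \left(225 + 3168\right) = \left(-43745\right) 3393 = -148426785$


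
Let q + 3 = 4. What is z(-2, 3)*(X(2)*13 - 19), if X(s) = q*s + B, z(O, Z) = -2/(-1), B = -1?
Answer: -12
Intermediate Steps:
q = 1 (q = -3 + 4 = 1)
z(O, Z) = 2 (z(O, Z) = -2*(-1) = 2)
X(s) = -1 + s (X(s) = 1*s - 1 = s - 1 = -1 + s)
z(-2, 3)*(X(2)*13 - 19) = 2*((-1 + 2)*13 - 19) = 2*(1*13 - 19) = 2*(13 - 19) = 2*(-6) = -12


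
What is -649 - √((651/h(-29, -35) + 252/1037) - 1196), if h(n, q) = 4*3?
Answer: -649 - I*√4910164927/2074 ≈ -649.0 - 33.786*I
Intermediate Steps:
h(n, q) = 12
-649 - √((651/h(-29, -35) + 252/1037) - 1196) = -649 - √((651/12 + 252/1037) - 1196) = -649 - √((651*(1/12) + 252*(1/1037)) - 1196) = -649 - √((217/4 + 252/1037) - 1196) = -649 - √(226037/4148 - 1196) = -649 - √(-4734971/4148) = -649 - I*√4910164927/2074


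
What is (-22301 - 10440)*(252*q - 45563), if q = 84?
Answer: 798716695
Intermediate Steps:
(-22301 - 10440)*(252*q - 45563) = (-22301 - 10440)*(252*84 - 45563) = -32741*(21168 - 45563) = -32741*(-24395) = 798716695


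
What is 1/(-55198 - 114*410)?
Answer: -1/101938 ≈ -9.8099e-6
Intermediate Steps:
1/(-55198 - 114*410) = 1/(-55198 - 46740) = 1/(-101938) = -1/101938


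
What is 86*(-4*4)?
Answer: -1376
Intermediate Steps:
86*(-4*4) = 86*(-16) = -1376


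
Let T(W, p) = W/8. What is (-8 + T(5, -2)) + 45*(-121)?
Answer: -43619/8 ≈ -5452.4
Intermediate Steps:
T(W, p) = W/8 (T(W, p) = W*(⅛) = W/8)
(-8 + T(5, -2)) + 45*(-121) = (-8 + (⅛)*5) + 45*(-121) = (-8 + 5/8) - 5445 = -59/8 - 5445 = -43619/8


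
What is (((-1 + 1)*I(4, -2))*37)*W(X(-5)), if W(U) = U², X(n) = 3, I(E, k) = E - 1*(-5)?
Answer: 0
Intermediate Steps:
I(E, k) = 5 + E (I(E, k) = E + 5 = 5 + E)
(((-1 + 1)*I(4, -2))*37)*W(X(-5)) = (((-1 + 1)*(5 + 4))*37)*3² = ((0*9)*37)*9 = (0*37)*9 = 0*9 = 0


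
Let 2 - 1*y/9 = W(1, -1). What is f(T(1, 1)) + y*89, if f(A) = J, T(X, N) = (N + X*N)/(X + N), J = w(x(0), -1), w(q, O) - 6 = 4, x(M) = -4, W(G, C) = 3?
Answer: -791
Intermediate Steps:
w(q, O) = 10 (w(q, O) = 6 + 4 = 10)
y = -9 (y = 18 - 9*3 = 18 - 27 = -9)
J = 10
T(X, N) = (N + N*X)/(N + X)
f(A) = 10
f(T(1, 1)) + y*89 = 10 - 9*89 = 10 - 801 = -791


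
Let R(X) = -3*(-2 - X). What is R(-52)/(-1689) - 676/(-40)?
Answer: 95647/5630 ≈ 16.989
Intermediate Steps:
R(X) = 6 + 3*X
R(-52)/(-1689) - 676/(-40) = (6 + 3*(-52))/(-1689) - 676/(-40) = (6 - 156)*(-1/1689) - 676*(-1/40) = -150*(-1/1689) + 169/10 = 50/563 + 169/10 = 95647/5630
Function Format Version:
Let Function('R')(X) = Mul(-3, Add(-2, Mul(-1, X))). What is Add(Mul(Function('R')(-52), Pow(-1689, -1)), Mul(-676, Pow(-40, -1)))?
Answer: Rational(95647, 5630) ≈ 16.989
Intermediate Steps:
Function('R')(X) = Add(6, Mul(3, X))
Add(Mul(Function('R')(-52), Pow(-1689, -1)), Mul(-676, Pow(-40, -1))) = Add(Mul(Add(6, Mul(3, -52)), Pow(-1689, -1)), Mul(-676, Pow(-40, -1))) = Add(Mul(Add(6, -156), Rational(-1, 1689)), Mul(-676, Rational(-1, 40))) = Add(Mul(-150, Rational(-1, 1689)), Rational(169, 10)) = Add(Rational(50, 563), Rational(169, 10)) = Rational(95647, 5630)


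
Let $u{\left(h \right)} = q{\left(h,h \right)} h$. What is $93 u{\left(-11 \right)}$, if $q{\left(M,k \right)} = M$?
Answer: $11253$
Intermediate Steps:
$u{\left(h \right)} = h^{2}$ ($u{\left(h \right)} = h h = h^{2}$)
$93 u{\left(-11 \right)} = 93 \left(-11\right)^{2} = 93 \cdot 121 = 11253$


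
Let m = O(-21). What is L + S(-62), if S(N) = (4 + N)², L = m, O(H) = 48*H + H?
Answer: 2335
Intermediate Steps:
O(H) = 49*H
m = -1029 (m = 49*(-21) = -1029)
L = -1029
L + S(-62) = -1029 + (4 - 62)² = -1029 + (-58)² = -1029 + 3364 = 2335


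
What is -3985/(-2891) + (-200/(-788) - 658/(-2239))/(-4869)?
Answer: 8557619614879/6208807370157 ≈ 1.3783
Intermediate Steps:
-3985/(-2891) + (-200/(-788) - 658/(-2239))/(-4869) = -3985*(-1/2891) + (-200*(-1/788) - 658*(-1/2239))*(-1/4869) = 3985/2891 + (50/197 + 658/2239)*(-1/4869) = 3985/2891 + (241576/441083)*(-1/4869) = 3985/2891 - 241576/2147633127 = 8557619614879/6208807370157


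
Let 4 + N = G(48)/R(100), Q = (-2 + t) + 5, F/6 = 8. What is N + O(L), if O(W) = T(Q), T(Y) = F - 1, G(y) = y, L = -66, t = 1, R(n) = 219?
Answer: 3155/73 ≈ 43.219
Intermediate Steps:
F = 48 (F = 6*8 = 48)
Q = 4 (Q = (-2 + 1) + 5 = -1 + 5 = 4)
T(Y) = 47 (T(Y) = 48 - 1 = 47)
O(W) = 47
N = -276/73 (N = -4 + 48/219 = -4 + 48*(1/219) = -4 + 16/73 = -276/73 ≈ -3.7808)
N + O(L) = -276/73 + 47 = 3155/73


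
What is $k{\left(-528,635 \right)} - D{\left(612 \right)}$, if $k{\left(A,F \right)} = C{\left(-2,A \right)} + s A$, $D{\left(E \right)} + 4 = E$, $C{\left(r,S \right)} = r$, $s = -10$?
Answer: $4670$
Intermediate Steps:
$D{\left(E \right)} = -4 + E$
$k{\left(A,F \right)} = -2 - 10 A$
$k{\left(-528,635 \right)} - D{\left(612 \right)} = \left(-2 - -5280\right) - \left(-4 + 612\right) = \left(-2 + 5280\right) - 608 = 5278 - 608 = 4670$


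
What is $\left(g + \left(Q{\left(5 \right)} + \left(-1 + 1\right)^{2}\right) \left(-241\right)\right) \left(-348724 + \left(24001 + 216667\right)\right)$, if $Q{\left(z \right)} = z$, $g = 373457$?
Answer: $-40224062112$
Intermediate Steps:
$\left(g + \left(Q{\left(5 \right)} + \left(-1 + 1\right)^{2}\right) \left(-241\right)\right) \left(-348724 + \left(24001 + 216667\right)\right) = \left(373457 + \left(5 + \left(-1 + 1\right)^{2}\right) \left(-241\right)\right) \left(-348724 + \left(24001 + 216667\right)\right) = \left(373457 + \left(5 + 0^{2}\right) \left(-241\right)\right) \left(-348724 + 240668\right) = \left(373457 + \left(5 + 0\right) \left(-241\right)\right) \left(-108056\right) = \left(373457 + 5 \left(-241\right)\right) \left(-108056\right) = \left(373457 - 1205\right) \left(-108056\right) = 372252 \left(-108056\right) = -40224062112$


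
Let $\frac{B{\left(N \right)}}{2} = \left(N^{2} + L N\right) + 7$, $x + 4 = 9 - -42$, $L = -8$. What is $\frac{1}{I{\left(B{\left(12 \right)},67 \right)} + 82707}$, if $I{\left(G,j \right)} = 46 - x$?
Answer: $\frac{1}{82706} \approx 1.2091 \cdot 10^{-5}$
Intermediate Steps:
$x = 47$ ($x = -4 + \left(9 - -42\right) = -4 + \left(9 + 42\right) = -4 + 51 = 47$)
$B{\left(N \right)} = 14 - 16 N + 2 N^{2}$ ($B{\left(N \right)} = 2 \left(\left(N^{2} - 8 N\right) + 7\right) = 2 \left(7 + N^{2} - 8 N\right) = 14 - 16 N + 2 N^{2}$)
$I{\left(G,j \right)} = -1$ ($I{\left(G,j \right)} = 46 - 47 = -1$)
$\frac{1}{I{\left(B{\left(12 \right)},67 \right)} + 82707} = \frac{1}{-1 + 82707} = \frac{1}{82706}$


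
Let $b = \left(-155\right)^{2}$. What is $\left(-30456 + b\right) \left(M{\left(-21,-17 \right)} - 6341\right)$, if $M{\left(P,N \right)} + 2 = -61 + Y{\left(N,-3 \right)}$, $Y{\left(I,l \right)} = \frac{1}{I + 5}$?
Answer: $\frac{494215919}{12} \approx 4.1185 \cdot 10^{7}$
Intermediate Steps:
$b = 24025$
$Y{\left(I,l \right)} = \frac{1}{5 + I}$
$M{\left(P,N \right)} = -63 + \frac{1}{5 + N}$ ($M{\left(P,N \right)} = -2 - \left(61 - \frac{1}{5 + N}\right) = -63 + \frac{1}{5 + N}$)
$\left(-30456 + b\right) \left(M{\left(-21,-17 \right)} - 6341\right) = \left(-30456 + 24025\right) \left(\frac{-314 - -1071}{5 - 17} - 6341\right) = - 6431 \left(\frac{-314 + 1071}{-12} - 6341\right) = - 6431 \left(\left(- \frac{1}{12}\right) 757 - 6341\right) = - 6431 \left(- \frac{757}{12} - 6341\right) = \left(-6431\right) \left(- \frac{76849}{12}\right) = \frac{494215919}{12}$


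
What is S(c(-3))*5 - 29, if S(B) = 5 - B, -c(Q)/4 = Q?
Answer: -64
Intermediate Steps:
c(Q) = -4*Q
S(c(-3))*5 - 29 = (5 - (-4)*(-3))*5 - 29 = (5 - 1*12)*5 - 29 = (5 - 12)*5 - 29 = -7*5 - 29 = -35 - 29 = -64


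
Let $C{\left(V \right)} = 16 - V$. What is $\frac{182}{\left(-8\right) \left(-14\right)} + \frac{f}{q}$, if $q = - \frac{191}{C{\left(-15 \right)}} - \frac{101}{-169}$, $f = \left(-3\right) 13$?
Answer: $\frac{167791}{19432} \approx 8.6348$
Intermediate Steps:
$f = -39$
$q = - \frac{29148}{5239}$ ($q = - \frac{191}{16 - -15} - \frac{101}{-169} = - \frac{191}{16 + 15} - - \frac{101}{169} = - \frac{191}{31} + \frac{101}{169} = - \frac{29148}{5239} \approx -5.5637$)
$\frac{182}{\left(-8\right) \left(-14\right)} + \frac{f}{q} = \frac{182}{\left(-8\right) \left(-14\right)} - \frac{39}{- \frac{29148}{5239}} = \frac{182}{112} - - \frac{68107}{9716} = 182 \cdot \frac{1}{112} + \frac{68107}{9716} = \frac{13}{8} + \frac{68107}{9716} = \frac{167791}{19432}$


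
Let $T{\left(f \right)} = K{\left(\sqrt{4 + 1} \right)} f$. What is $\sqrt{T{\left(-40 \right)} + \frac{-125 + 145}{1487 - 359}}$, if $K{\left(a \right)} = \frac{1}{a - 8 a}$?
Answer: $\frac{\sqrt{69090 + 4453344 \sqrt{5}}}{1974} \approx 1.6041$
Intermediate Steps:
$K{\left(a \right)} = - \frac{1}{7 a}$ ($K{\left(a \right)} = \frac{1}{\left(-7\right) a} = - \frac{1}{7 a}$)
$T{\left(f \right)} = - \frac{f \sqrt{5}}{35}$ ($T{\left(f \right)} = - \frac{1}{7 \sqrt{4 + 1}} f = - \frac{1}{7 \sqrt{5}} f = - \frac{\frac{1}{5} \sqrt{5}}{7} f = - \frac{\sqrt{5}}{35} f = - \frac{f \sqrt{5}}{35}$)
$\sqrt{T{\left(-40 \right)} + \frac{-125 + 145}{1487 - 359}} = \sqrt{\left(- \frac{1}{35}\right) \left(-40\right) \sqrt{5} + \frac{-125 + 145}{1487 - 359}} = \sqrt{\frac{8 \sqrt{5}}{7} + \frac{20}{1128}} = \sqrt{\frac{8 \sqrt{5}}{7} + 20 \cdot \frac{1}{1128}} = \sqrt{\frac{8 \sqrt{5}}{7} + \frac{5}{282}} = \sqrt{\frac{5}{282} + \frac{8 \sqrt{5}}{7}}$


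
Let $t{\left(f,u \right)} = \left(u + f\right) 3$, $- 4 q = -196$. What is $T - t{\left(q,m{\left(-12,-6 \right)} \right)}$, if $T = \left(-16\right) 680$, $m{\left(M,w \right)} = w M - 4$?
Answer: $-11231$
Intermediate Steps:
$m{\left(M,w \right)} = -4 + M w$ ($m{\left(M,w \right)} = M w - 4 = -4 + M w$)
$q = 49$ ($q = \left(- \frac{1}{4}\right) \left(-196\right) = 49$)
$t{\left(f,u \right)} = 3 f + 3 u$ ($t{\left(f,u \right)} = \left(f + u\right) 3 = 3 f + 3 u$)
$T = -10880$
$T - t{\left(q,m{\left(-12,-6 \right)} \right)} = -10880 - \left(3 \cdot 49 + 3 \left(-4 - -72\right)\right) = -10880 - \left(147 + 3 \left(-4 + 72\right)\right) = -10880 - \left(147 + 3 \cdot 68\right) = -10880 - \left(147 + 204\right) = -10880 - 351 = -11231$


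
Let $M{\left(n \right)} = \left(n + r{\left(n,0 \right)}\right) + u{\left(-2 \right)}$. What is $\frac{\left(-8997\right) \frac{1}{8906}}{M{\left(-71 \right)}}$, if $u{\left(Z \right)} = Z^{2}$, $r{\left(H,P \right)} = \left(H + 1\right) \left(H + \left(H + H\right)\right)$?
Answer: $- \frac{8997}{132191758} \approx -6.806 \cdot 10^{-5}$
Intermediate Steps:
$r{\left(H,P \right)} = 3 H \left(1 + H\right)$ ($r{\left(H,P \right)} = \left(1 + H\right) \left(H + 2 H\right) = \left(1 + H\right) 3 H = 3 H \left(1 + H\right)$)
$M{\left(n \right)} = 4 + n + 3 n \left(1 + n\right)$ ($M{\left(n \right)} = \left(n + 3 n \left(1 + n\right)\right) + \left(-2\right)^{2} = \left(n + 3 n \left(1 + n\right)\right) + 4 = 4 + n + 3 n \left(1 + n\right)$)
$\frac{\left(-8997\right) \frac{1}{8906}}{M{\left(-71 \right)}} = \frac{\left(-8997\right) \frac{1}{8906}}{4 - 71 + 3 \left(-71\right) \left(1 - 71\right)} = \frac{\left(-8997\right) \frac{1}{8906}}{4 - 71 + 3 \left(-71\right) \left(-70\right)} = - \frac{8997}{8906 \left(4 - 71 + 14910\right)} = - \frac{8997}{8906 \cdot 14843} = \left(- \frac{8997}{8906}\right) \frac{1}{14843} = - \frac{8997}{132191758}$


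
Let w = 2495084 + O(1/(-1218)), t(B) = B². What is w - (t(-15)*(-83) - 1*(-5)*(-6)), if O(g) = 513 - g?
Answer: 3062419837/1218 ≈ 2.5143e+6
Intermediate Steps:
w = 3039637147/1218 (w = 2495084 + (513 - 1/(-1218)) = 2495084 + (513 - 1*(-1/1218)) = 2495084 + (513 + 1/1218) = 2495084 + 624835/1218 = 3039637147/1218 ≈ 2.4956e+6)
w - (t(-15)*(-83) - 1*(-5)*(-6)) = 3039637147/1218 - ((-15)²*(-83) - 1*(-5)*(-6)) = 3039637147/1218 - (225*(-83) + 5*(-6)) = 3039637147/1218 - (-18675 - 30) = 3039637147/1218 - 1*(-18705) = 3039637147/1218 + 18705 = 3062419837/1218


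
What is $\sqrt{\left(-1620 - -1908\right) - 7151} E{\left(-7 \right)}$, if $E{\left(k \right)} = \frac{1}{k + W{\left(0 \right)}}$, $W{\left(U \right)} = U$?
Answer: $- \frac{i \sqrt{6863}}{7} \approx - 11.835 i$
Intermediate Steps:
$E{\left(k \right)} = \frac{1}{k}$ ($E{\left(k \right)} = \frac{1}{k + 0} = \frac{1}{k}$)
$\sqrt{\left(-1620 - -1908\right) - 7151} E{\left(-7 \right)} = \frac{\sqrt{\left(-1620 - -1908\right) - 7151}}{-7} = \sqrt{\left(-1620 + 1908\right) - 7151} \left(- \frac{1}{7}\right) = \sqrt{288 - 7151} \left(- \frac{1}{7}\right) = \sqrt{-6863} \left(- \frac{1}{7}\right) = i \sqrt{6863} \left(- \frac{1}{7}\right) = - \frac{i \sqrt{6863}}{7}$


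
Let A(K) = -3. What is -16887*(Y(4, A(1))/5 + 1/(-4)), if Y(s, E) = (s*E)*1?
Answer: 895011/20 ≈ 44751.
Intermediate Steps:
Y(s, E) = E*s (Y(s, E) = (E*s)*1 = E*s)
-16887*(Y(4, A(1))/5 + 1/(-4)) = -16887*(-3*4/5 + 1/(-4)) = -16887*(-12*1/5 + 1*(-1/4)) = -16887*(-12/5 - 1/4) = -16887*(-53/20) = 895011/20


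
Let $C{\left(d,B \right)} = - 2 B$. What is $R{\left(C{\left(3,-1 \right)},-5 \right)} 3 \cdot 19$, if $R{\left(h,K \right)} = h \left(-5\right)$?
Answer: $-570$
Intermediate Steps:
$R{\left(h,K \right)} = - 5 h$
$R{\left(C{\left(3,-1 \right)},-5 \right)} 3 \cdot 19 = - 5 \left(\left(-2\right) \left(-1\right)\right) 3 \cdot 19 = \left(-5\right) 2 \cdot 3 \cdot 19 = \left(-10\right) 3 \cdot 19 = \left(-30\right) 19 = -570$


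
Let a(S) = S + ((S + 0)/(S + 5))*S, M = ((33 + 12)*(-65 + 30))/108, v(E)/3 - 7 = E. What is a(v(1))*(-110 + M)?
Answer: -158470/29 ≈ -5464.5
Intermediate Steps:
v(E) = 21 + 3*E
M = -175/12 (M = (45*(-35))*(1/108) = -1575*1/108 = -175/12 ≈ -14.583)
a(S) = S + S**2/(5 + S) (a(S) = S + (S/(5 + S))*S = S + S**2/(5 + S))
a(v(1))*(-110 + M) = ((21 + 3*1)*(5 + 2*(21 + 3*1))/(5 + (21 + 3*1)))*(-110 - 175/12) = ((21 + 3)*(5 + 2*(21 + 3))/(5 + (21 + 3)))*(-1495/12) = (24*(5 + 2*24)/(5 + 24))*(-1495/12) = (24*(5 + 48)/29)*(-1495/12) = (24*(1/29)*53)*(-1495/12) = (1272/29)*(-1495/12) = -158470/29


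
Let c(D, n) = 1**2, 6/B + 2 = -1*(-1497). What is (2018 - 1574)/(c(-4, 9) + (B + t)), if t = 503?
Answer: 110630/125581 ≈ 0.88095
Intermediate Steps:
B = 6/1495 (B = 6/(-2 - 1*(-1497)) = 6/(-2 + 1497) = 6/1495 ≈ 0.0040134)
c(D, n) = 1
(2018 - 1574)/(c(-4, 9) + (B + t)) = (2018 - 1574)/(1 + (6/1495 + 503)) = 444/(1 + 751991/1495) = 444/(753486/1495) = 444*(1495/753486) = 110630/125581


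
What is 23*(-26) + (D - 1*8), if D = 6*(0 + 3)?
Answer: -588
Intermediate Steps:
D = 18 (D = 6*3 = 18)
23*(-26) + (D - 1*8) = 23*(-26) + (18 - 1*8) = -598 + (18 - 8) = -598 + 10 = -588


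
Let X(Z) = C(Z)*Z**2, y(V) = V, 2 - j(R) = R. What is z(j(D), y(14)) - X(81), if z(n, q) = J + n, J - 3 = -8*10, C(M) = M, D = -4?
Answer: -531512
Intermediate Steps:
j(R) = 2 - R
J = -77 (J = 3 - 8*10 = 3 - 80 = -77)
X(Z) = Z**3 (X(Z) = Z*Z**2 = Z**3)
z(n, q) = -77 + n
z(j(D), y(14)) - X(81) = (-77 + (2 - 1*(-4))) - 1*81**3 = (-77 + (2 + 4)) - 1*531441 = (-77 + 6) - 531441 = -71 - 531441 = -531512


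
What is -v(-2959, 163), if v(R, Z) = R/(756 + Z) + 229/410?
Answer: 1002739/376790 ≈ 2.6613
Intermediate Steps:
v(R, Z) = 229/410 + R/(756 + Z) (v(R, Z) = R/(756 + Z) + 229*(1/410) = R/(756 + Z) + 229/410 = 229/410 + R/(756 + Z))
-v(-2959, 163) = -(173124 + 229*163 + 410*(-2959))/(410*(756 + 163)) = -(173124 + 37327 - 1213190)/(410*919) = -(-1002739)/(410*919) = -1*(-1002739/376790) = 1002739/376790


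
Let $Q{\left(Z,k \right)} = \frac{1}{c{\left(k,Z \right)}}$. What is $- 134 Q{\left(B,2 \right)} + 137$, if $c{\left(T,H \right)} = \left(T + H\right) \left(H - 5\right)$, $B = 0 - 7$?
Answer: $\frac{4043}{30} \approx 134.77$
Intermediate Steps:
$B = -7$ ($B = 0 - 7 = -7$)
$c{\left(T,H \right)} = \left(-5 + H\right) \left(H + T\right)$ ($c{\left(T,H \right)} = \left(H + T\right) \left(-5 + H\right) = \left(-5 + H\right) \left(H + T\right)$)
$Q{\left(Z,k \right)} = \frac{1}{Z^{2} - 5 Z - 5 k + Z k}$
$- 134 Q{\left(B,2 \right)} + 137 = - \frac{134}{\left(-7\right)^{2} - -35 - 10 - 14} + 137 = - \frac{134}{49 + 35 - 10 - 14} + 137 = - \frac{134}{60} + 137 = \left(-134\right) \frac{1}{60} + 137 = - \frac{67}{30} + 137 = \frac{4043}{30}$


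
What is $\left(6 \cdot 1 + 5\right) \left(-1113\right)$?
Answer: $-12243$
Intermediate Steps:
$\left(6 \cdot 1 + 5\right) \left(-1113\right) = \left(6 + 5\right) \left(-1113\right) = 11 \left(-1113\right) = -12243$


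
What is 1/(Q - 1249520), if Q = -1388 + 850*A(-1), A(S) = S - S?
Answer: -1/1250908 ≈ -7.9942e-7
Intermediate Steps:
A(S) = 0
Q = -1388 (Q = -1388 + 850*0 = -1388 + 0 = -1388)
1/(Q - 1249520) = 1/(-1388 - 1249520) = 1/(-1250908) = -1/1250908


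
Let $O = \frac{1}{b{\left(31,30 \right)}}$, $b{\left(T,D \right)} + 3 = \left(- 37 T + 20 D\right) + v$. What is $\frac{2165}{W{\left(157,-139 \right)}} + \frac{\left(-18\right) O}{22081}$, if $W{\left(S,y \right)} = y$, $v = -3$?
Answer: $- \frac{26436364343}{1697300227} \approx -15.576$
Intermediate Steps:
$b{\left(T,D \right)} = -6 - 37 T + 20 D$ ($b{\left(T,D \right)} = -3 - \left(3 - 20 D + 37 T\right) = -6 - 37 T + 20 D$)
$O = - \frac{1}{553}$ ($O = \frac{1}{-6 - 1147 + 20 \cdot 30} = \frac{1}{-6 - 1147 + 600} = \frac{1}{-553} = - \frac{1}{553} \approx -0.0018083$)
$\frac{2165}{W{\left(157,-139 \right)}} + \frac{\left(-18\right) O}{22081} = \frac{2165}{-139} + \frac{\left(-18\right) \left(- \frac{1}{553}\right)}{22081} = 2165 \left(- \frac{1}{139}\right) + \frac{18}{553} \cdot \frac{1}{22081} = - \frac{2165}{139} + \frac{18}{12210793} = - \frac{26436364343}{1697300227}$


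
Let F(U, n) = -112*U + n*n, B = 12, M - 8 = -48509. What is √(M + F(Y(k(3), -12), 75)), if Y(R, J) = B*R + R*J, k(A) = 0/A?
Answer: 6*I*√1191 ≈ 207.07*I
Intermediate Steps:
M = -48501 (M = 8 - 48509 = -48501)
k(A) = 0
Y(R, J) = 12*R + J*R (Y(R, J) = 12*R + R*J = 12*R + J*R)
F(U, n) = n² - 112*U (F(U, n) = -112*U + n² = n² - 112*U)
√(M + F(Y(k(3), -12), 75)) = √(-48501 + (75² - 0*(12 - 12))) = √(-48501 + (5625 - 0*0)) = √(-48501 + (5625 - 112*0)) = √(-48501 + (5625 + 0)) = √(-48501 + 5625) = √(-42876) = 6*I*√1191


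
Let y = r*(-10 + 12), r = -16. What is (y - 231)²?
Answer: 69169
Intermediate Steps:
y = -32 (y = -16*(-10 + 12) = -16*2 = -32)
(y - 231)² = (-32 - 231)² = (-263)² = 69169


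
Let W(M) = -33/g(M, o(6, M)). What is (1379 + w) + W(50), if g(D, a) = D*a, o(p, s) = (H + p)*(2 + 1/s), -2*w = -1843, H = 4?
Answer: 1161736/505 ≈ 2300.5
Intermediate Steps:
w = 1843/2 (w = -½*(-1843) = 1843/2 ≈ 921.50)
o(p, s) = (2 + 1/s)*(4 + p) (o(p, s) = (4 + p)*(2 + 1/s) = (2 + 1/s)*(4 + p))
W(M) = -33/(10 + 20*M) (W(M) = -33/(4 + 6 + 2*M*(4 + 6)) = -33/(4 + 6 + 2*M*10) = -33/(4 + 6 + 20*M) = -33/(10 + 20*M))
(1379 + w) + W(50) = (1379 + 1843/2) - 33/(10 + 20*50) = 4601/2 - 33/(10 + 1000) = 4601/2 - 33/1010 = 1161736/505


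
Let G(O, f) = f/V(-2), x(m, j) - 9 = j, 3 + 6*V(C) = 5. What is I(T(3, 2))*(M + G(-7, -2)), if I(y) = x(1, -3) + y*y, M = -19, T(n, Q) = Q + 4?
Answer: -1050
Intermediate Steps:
V(C) = 1/3 (V(C) = -1/2 + (1/6)*5 = -1/2 + 5/6 = 1/3)
T(n, Q) = 4 + Q
x(m, j) = 9 + j
I(y) = 6 + y**2 (I(y) = (9 - 3) + y*y = 6 + y**2)
G(O, f) = 3*f (G(O, f) = f/(1/3) = f*3 = 3*f)
I(T(3, 2))*(M + G(-7, -2)) = (6 + (4 + 2)**2)*(-19 + 3*(-2)) = (6 + 6**2)*(-19 - 6) = (6 + 36)*(-25) = 42*(-25) = -1050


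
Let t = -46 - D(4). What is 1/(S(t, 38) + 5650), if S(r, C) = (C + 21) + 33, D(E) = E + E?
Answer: 1/5742 ≈ 0.00017416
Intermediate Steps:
D(E) = 2*E
t = -54 (t = -46 - 2*4 = -46 - 1*8 = -46 - 8 = -54)
S(r, C) = 54 + C (S(r, C) = (21 + C) + 33 = 54 + C)
1/(S(t, 38) + 5650) = 1/((54 + 38) + 5650) = 1/(92 + 5650) = 1/5742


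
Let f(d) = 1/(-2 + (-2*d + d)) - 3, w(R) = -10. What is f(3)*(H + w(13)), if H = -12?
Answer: 352/5 ≈ 70.400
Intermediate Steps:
f(d) = -3 + 1/(-2 - d) (f(d) = 1/(-2 - d) - 3 = -3 + 1/(-2 - d))
f(3)*(H + w(13)) = ((-7 - 3*3)/(2 + 3))*(-12 - 10) = ((-7 - 9)/5)*(-22) = ((1/5)*(-16))*(-22) = -16/5*(-22) = 352/5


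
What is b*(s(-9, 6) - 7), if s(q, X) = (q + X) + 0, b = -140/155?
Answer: 280/31 ≈ 9.0323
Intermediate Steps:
b = -28/31 (b = -140*1/155 = -28/31 ≈ -0.90323)
s(q, X) = X + q (s(q, X) = (X + q) + 0 = X + q)
b*(s(-9, 6) - 7) = -28*((6 - 9) - 7)/31 = -28*(-3 - 7)/31 = -28/31*(-10) = 280/31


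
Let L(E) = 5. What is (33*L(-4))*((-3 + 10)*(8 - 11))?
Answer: -3465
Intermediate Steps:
(33*L(-4))*((-3 + 10)*(8 - 11)) = (33*5)*((-3 + 10)*(8 - 11)) = 165*(7*(-3)) = 165*(-21) = -3465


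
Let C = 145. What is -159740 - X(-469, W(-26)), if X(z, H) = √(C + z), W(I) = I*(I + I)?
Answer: -159740 - 18*I ≈ -1.5974e+5 - 18.0*I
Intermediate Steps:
W(I) = 2*I² (W(I) = I*(2*I) = 2*I²)
X(z, H) = √(145 + z)
-159740 - X(-469, W(-26)) = -159740 - √(145 - 469) = -159740 - √(-324) = -159740 - 18*I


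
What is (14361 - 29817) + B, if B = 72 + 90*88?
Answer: -7464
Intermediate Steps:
B = 7992 (B = 72 + 7920 = 7992)
(14361 - 29817) + B = (14361 - 29817) + 7992 = -15456 + 7992 = -7464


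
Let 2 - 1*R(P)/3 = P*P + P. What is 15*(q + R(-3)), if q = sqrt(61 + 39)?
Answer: -30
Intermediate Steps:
q = 10 (q = sqrt(100) = 10)
R(P) = 6 - 3*P - 3*P**2 (R(P) = 6 - 3*(P*P + P) = 6 - 3*(P**2 + P) = 6 - 3*(P + P**2) = 6 + (-3*P - 3*P**2) = 6 - 3*P - 3*P**2)
15*(q + R(-3)) = 15*(10 + (6 - 3*(-3) - 3*(-3)**2)) = 15*(10 + (6 + 9 - 3*9)) = 15*(10 + (6 + 9 - 27)) = 15*(10 - 12) = 15*(-2) = -30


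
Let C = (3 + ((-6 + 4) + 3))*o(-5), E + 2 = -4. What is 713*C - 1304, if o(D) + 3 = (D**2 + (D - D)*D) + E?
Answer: 44328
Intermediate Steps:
E = -6 (E = -2 - 4 = -6)
o(D) = -9 + D**2 (o(D) = -3 + ((D**2 + (D - D)*D) - 6) = -3 + ((D**2 + 0*D) - 6) = -3 + ((D**2 + 0) - 6) = -3 + (D**2 - 6) = -3 + (-6 + D**2) = -9 + D**2)
C = 64 (C = (3 + ((-6 + 4) + 3))*(-9 + (-5)**2) = (3 + (-2 + 3))*(-9 + 25) = (3 + 1)*16 = 4*16 = 64)
713*C - 1304 = 713*64 - 1304 = 45632 - 1304 = 44328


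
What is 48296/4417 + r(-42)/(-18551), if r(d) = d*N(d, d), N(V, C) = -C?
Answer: 903730684/81939767 ≈ 11.029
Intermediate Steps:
r(d) = -d**2 (r(d) = d*(-d) = -d**2)
48296/4417 + r(-42)/(-18551) = 48296/4417 - 1*(-42)**2/(-18551) = 48296*(1/4417) - 1*1764*(-1/18551) = 48296/4417 - 1764*(-1/18551) = 48296/4417 + 1764/18551 = 903730684/81939767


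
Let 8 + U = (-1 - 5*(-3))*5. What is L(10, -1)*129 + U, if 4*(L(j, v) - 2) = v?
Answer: 1151/4 ≈ 287.75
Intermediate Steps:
L(j, v) = 2 + v/4
U = 62 (U = -8 + (-1 - 5*(-3))*5 = -8 + (-1 + 15)*5 = -8 + 14*5 = -8 + 70 = 62)
L(10, -1)*129 + U = (2 + (¼)*(-1))*129 + 62 = (2 - ¼)*129 + 62 = (7/4)*129 + 62 = 903/4 + 62 = 1151/4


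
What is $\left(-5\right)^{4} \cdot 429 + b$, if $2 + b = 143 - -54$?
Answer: $268320$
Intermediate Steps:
$b = 195$ ($b = -2 + \left(143 - -54\right) = -2 + \left(143 + 54\right) = -2 + 197 = 195$)
$\left(-5\right)^{4} \cdot 429 + b = \left(-5\right)^{4} \cdot 429 + 195 = 625 \cdot 429 + 195 = 268125 + 195 = 268320$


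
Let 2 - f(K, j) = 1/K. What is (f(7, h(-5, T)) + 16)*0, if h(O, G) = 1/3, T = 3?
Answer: 0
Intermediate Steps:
h(O, G) = 1/3
f(K, j) = 2 - 1/K
(f(7, h(-5, T)) + 16)*0 = ((2 - 1/7) + 16)*0 = (13/7 + 16)*0 = (125/7)*0 = 0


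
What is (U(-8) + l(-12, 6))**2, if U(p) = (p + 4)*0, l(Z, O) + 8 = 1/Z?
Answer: 9409/144 ≈ 65.340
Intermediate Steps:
l(Z, O) = -8 + 1/Z
U(p) = 0 (U(p) = (4 + p)*0 = 0)
(U(-8) + l(-12, 6))**2 = (0 + (-8 + 1/(-12)))**2 = (0 + (-8 - 1/12))**2 = (0 - 97/12)**2 = (-97/12)**2 = 9409/144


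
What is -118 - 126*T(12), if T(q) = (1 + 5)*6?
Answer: -4654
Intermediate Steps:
T(q) = 36 (T(q) = 6*6 = 36)
-118 - 126*T(12) = -118 - 126*36 = -118 - 4536 = -4654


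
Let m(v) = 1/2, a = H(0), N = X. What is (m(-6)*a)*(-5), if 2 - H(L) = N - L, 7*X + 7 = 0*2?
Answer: -15/2 ≈ -7.5000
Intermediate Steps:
X = -1 (X = -1 + (0*2)/7 = -1 + (⅐)*0 = -1 + 0 = -1)
N = -1
H(L) = 3 + L (H(L) = 2 - (-1 - L) = 2 + (1 + L) = 3 + L)
a = 3 (a = 3 + 0 = 3)
m(v) = ½ (m(v) = 1*(½) = ½)
(m(-6)*a)*(-5) = ((½)*3)*(-5) = (3/2)*(-5) = -15/2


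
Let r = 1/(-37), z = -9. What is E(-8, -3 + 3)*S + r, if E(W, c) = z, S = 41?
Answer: -13654/37 ≈ -369.03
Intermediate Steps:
E(W, c) = -9
r = -1/37 ≈ -0.027027
E(-8, -3 + 3)*S + r = -9*41 - 1/37 = -369 - 1/37 = -13654/37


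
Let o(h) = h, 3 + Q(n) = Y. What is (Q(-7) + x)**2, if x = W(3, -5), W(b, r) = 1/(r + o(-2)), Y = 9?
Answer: 1681/49 ≈ 34.306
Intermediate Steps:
Q(n) = 6 (Q(n) = -3 + 9 = 6)
W(b, r) = 1/(-2 + r) (W(b, r) = 1/(r - 2) = 1/(-2 + r))
x = -1/7 (x = 1/(-2 - 5) = 1/(-7) = -1/7 ≈ -0.14286)
(Q(-7) + x)**2 = (6 - 1/7)**2 = (41/7)**2 = 1681/49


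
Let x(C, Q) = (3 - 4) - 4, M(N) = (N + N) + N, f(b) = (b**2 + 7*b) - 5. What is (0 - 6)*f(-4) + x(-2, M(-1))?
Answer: 97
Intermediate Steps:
f(b) = -5 + b**2 + 7*b
M(N) = 3*N (M(N) = 2*N + N = 3*N)
x(C, Q) = -5 (x(C, Q) = -1 - 4 = -5)
(0 - 6)*f(-4) + x(-2, M(-1)) = (0 - 6)*(-5 + (-4)**2 + 7*(-4)) - 5 = -6*(-5 + 16 - 28) - 5 = -6*(-17) - 5 = 102 - 5 = 97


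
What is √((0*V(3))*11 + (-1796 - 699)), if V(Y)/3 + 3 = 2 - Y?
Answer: I*√2495 ≈ 49.95*I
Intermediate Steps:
V(Y) = -3 - 3*Y (V(Y) = -9 + 3*(2 - Y) = -9 + (6 - 3*Y) = -3 - 3*Y)
√((0*V(3))*11 + (-1796 - 699)) = √((0*(-3 - 3*3))*11 + (-1796 - 699)) = √((0*(-3 - 9))*11 - 2495) = √((0*(-12))*11 - 2495) = √(0*11 - 2495) = √(0 - 2495) = √(-2495) = I*√2495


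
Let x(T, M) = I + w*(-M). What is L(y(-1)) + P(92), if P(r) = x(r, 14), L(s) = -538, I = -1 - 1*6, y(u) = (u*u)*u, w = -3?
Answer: -503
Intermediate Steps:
y(u) = u³ (y(u) = u²*u = u³)
I = -7 (I = -1 - 6 = -7)
x(T, M) = -7 + 3*M (x(T, M) = -7 - (-3)*M = -7 + 3*M)
P(r) = 35 (P(r) = -7 + 3*14 = -7 + 42 = 35)
L(y(-1)) + P(92) = -538 + 35 = -503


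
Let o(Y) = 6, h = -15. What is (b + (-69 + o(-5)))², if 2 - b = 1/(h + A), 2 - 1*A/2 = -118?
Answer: 188403076/50625 ≈ 3721.5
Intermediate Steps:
A = 240 (A = 4 - 2*(-118) = 4 + 236 = 240)
b = 449/225 (b = 2 - 1/(-15 + 240) = 2 - 1/225 = 449/225 ≈ 1.9956)
(b + (-69 + o(-5)))² = (449/225 + (-69 + 6))² = (449/225 - 63)² = (-13726/225)² = 188403076/50625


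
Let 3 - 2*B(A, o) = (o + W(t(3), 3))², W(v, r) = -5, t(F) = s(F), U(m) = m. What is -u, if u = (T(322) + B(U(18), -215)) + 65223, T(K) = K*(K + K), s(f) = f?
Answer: -496785/2 ≈ -2.4839e+5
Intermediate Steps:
t(F) = F
T(K) = 2*K² (T(K) = K*(2*K) = 2*K²)
B(A, o) = 3/2 - (-5 + o)²/2 (B(A, o) = 3/2 - (o - 5)²/2 = 3/2 - (-5 + o)²/2)
u = 496785/2 (u = (2*322² + (3/2 - (-5 - 215)²/2)) + 65223 = (2*103684 + (3/2 - ½*(-220)²)) + 65223 = (207368 + (3/2 - ½*48400)) + 65223 = (207368 + (3/2 - 24200)) + 65223 = (207368 - 48397/2) + 65223 = 366339/2 + 65223 = 496785/2 ≈ 2.4839e+5)
-u = -1*496785/2 = -496785/2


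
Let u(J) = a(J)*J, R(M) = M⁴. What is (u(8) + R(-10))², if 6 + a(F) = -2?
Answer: 98724096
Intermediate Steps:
a(F) = -8 (a(F) = -6 - 2 = -8)
u(J) = -8*J
(u(8) + R(-10))² = (-8*8 + (-10)⁴)² = (-64 + 10000)² = 9936² = 98724096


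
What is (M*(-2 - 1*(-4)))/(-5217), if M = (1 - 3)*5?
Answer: 20/5217 ≈ 0.0038336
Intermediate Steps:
M = -10 (M = -2*5 = -10)
(M*(-2 - 1*(-4)))/(-5217) = -10*(-2 - 1*(-4))/(-5217) = -10*(-2 + 4)*(-1/5217) = -10*2*(-1/5217) = -20*(-1/5217) = 20/5217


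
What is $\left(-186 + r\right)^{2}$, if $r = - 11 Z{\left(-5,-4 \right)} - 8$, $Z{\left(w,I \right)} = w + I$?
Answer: $9025$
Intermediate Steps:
$Z{\left(w,I \right)} = I + w$
$r = 91$ ($r = - 11 \left(-4 - 5\right) - 8 = \left(-11\right) \left(-9\right) - 8 = 99 - 8 = 91$)
$\left(-186 + r\right)^{2} = \left(-186 + 91\right)^{2} = \left(-95\right)^{2} = 9025$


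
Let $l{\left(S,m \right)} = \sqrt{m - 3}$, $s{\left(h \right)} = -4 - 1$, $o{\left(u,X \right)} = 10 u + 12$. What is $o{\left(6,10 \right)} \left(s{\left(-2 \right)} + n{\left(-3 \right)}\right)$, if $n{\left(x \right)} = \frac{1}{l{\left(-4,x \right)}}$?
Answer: $-360 - 12 i \sqrt{6} \approx -360.0 - 29.394 i$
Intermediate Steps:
$o{\left(u,X \right)} = 12 + 10 u$
$s{\left(h \right)} = -5$
$l{\left(S,m \right)} = \sqrt{-3 + m}$
$n{\left(x \right)} = \frac{1}{\sqrt{-3 + x}}$
$o{\left(6,10 \right)} \left(s{\left(-2 \right)} + n{\left(-3 \right)}\right) = \left(12 + 10 \cdot 6\right) \left(-5 + \frac{1}{\sqrt{-3 - 3}}\right) = \left(12 + 60\right) \left(-5 + \frac{1}{\sqrt{-6}}\right) = 72 \left(-5 - \frac{i \sqrt{6}}{6}\right) = -360 - 12 i \sqrt{6}$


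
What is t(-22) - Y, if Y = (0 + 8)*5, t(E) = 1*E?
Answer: -62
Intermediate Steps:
t(E) = E
Y = 40 (Y = 8*5 = 40)
t(-22) - Y = -22 - 1*40 = -22 - 40 = -62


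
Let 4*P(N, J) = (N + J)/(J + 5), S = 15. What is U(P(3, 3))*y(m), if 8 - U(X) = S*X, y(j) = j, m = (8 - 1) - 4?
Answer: 249/16 ≈ 15.563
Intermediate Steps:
m = 3 (m = 7 - 4 = 3)
P(N, J) = (J + N)/(4*(5 + J)) (P(N, J) = ((N + J)/(J + 5))/4 = ((J + N)/(5 + J))/4 = (J + N)/(4*(5 + J)))
U(X) = 8 - 15*X
U(P(3, 3))*y(m) = (8 - 15*(3 + 3)/(4*(5 + 3)))*3 = (8 - 15*6/(4*8))*3 = (8 - 15*3/16)*3 = (8 - 45/16)*3 = (83/16)*3 = 249/16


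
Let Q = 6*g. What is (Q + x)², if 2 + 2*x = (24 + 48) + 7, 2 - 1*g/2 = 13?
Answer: 34969/4 ≈ 8742.3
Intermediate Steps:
g = -22 (g = 4 - 2*13 = 4 - 26 = -22)
x = 77/2 (x = -1 + ((24 + 48) + 7)/2 = -1 + (72 + 7)/2 = -1 + (½)*79 = -1 + 79/2 = 77/2 ≈ 38.500)
Q = -132 (Q = 6*(-22) = -132)
(Q + x)² = (-132 + 77/2)² = (-187/2)² = 34969/4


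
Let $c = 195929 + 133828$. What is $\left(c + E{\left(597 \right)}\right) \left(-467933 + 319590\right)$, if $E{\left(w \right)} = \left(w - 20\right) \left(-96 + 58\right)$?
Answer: $-45664574033$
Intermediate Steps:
$E{\left(w \right)} = 760 - 38 w$ ($E{\left(w \right)} = \left(-20 + w\right) \left(-38\right) = 760 - 38 w$)
$c = 329757$
$\left(c + E{\left(597 \right)}\right) \left(-467933 + 319590\right) = \left(329757 + \left(760 - 22686\right)\right) \left(-467933 + 319590\right) = \left(329757 + \left(760 - 22686\right)\right) \left(-148343\right) = \left(329757 - 21926\right) \left(-148343\right) = 307831 \left(-148343\right) = -45664574033$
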